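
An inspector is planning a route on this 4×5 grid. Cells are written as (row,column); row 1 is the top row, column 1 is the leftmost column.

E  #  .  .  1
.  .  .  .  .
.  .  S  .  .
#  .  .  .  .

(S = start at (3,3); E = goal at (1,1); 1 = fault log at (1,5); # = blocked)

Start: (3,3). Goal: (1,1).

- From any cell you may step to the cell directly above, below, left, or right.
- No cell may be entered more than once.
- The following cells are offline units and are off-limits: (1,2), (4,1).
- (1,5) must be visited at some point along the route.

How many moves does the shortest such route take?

10

Any route passes through (1,5) somewhere between (3,3) and (1,1). Summing Manhattan distances along the two legs ((3,3) → (1,5) → (1,1)) gives a lower bound of 4 + 4 = 8 moves.
That bound ignores the blocked cells. Measuring each leg by the fewest moves that actually steer around them ((3,3)→(1,5): 4; (1,5)→(1,1): 6) raises the lower bound to 10.
A route of 10 moves exists: (3,3) → (3,4) → (2,4) → (2,5) → (1,5) → (1,4) → (1,3) → (2,3) → (2,2) → (2,1) → (1,1).
Since 10 matches that lower bound, it is optimal.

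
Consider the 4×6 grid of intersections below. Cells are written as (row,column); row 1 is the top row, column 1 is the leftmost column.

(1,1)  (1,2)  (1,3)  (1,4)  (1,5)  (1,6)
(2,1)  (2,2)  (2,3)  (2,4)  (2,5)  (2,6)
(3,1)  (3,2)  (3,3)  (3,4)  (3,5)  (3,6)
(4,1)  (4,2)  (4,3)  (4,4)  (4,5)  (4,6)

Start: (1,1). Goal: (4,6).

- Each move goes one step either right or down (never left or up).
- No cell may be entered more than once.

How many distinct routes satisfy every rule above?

56

A right/down-only route from (1,1) to (4,6) makes exactly 3 down-moves and 5 right-moves in some order.
With no other constraints that would be C(8,3) = 56 routes.
That gives 56 routes.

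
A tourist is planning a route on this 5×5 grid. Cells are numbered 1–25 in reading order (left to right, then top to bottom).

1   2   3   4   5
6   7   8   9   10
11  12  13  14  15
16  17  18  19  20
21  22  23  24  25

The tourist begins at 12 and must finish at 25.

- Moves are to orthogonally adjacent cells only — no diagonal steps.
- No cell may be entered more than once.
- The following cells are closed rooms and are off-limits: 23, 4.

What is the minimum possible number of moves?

5

The Manhattan distance from 12 to 25 is |3−5| + |2−5| = 5, so at least 5 moves are needed.
A route of 5 moves achieves this: 12 → 17 → 18 → 19 → 24 → 25.
Since 5 matches the lower bound, it is optimal.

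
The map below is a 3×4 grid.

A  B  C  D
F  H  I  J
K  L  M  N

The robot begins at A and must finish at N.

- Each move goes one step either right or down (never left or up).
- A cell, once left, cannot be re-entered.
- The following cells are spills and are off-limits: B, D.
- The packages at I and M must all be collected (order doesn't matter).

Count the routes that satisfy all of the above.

A right/down-only route from A to N makes exactly 2 down-moves and 3 right-moves in some order.
With no other constraints that would be C(5,2) = 10 routes.
A monotone route can only reach the required cells in the order I, M, so split there and multiply the segment counts (each segment already excludes blocked cells): A→I: 1; I→M: 1; M→N: 1; product = 1.
That gives 1 route.

1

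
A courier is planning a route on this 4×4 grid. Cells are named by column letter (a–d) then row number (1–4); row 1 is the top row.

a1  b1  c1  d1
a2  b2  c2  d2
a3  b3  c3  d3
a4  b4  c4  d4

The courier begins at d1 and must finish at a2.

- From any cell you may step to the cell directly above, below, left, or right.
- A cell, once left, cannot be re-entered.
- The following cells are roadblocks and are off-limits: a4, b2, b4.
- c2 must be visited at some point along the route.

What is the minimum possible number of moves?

Any route passes through c2 somewhere between d1 and a2. Summing Manhattan distances along the two legs (d1 → c2 → a2) gives a lower bound of 2 + 2 = 4 moves.
That bound ignores the blocked cells. Measuring each leg by the fewest moves that actually steer around them (d1→c2: 2; c2→a2: 4) raises the lower bound to 6.
A route of 6 moves exists: d1 → d2 → c2 → c1 → b1 → a1 → a2.
Since 6 matches that lower bound, it is optimal.

6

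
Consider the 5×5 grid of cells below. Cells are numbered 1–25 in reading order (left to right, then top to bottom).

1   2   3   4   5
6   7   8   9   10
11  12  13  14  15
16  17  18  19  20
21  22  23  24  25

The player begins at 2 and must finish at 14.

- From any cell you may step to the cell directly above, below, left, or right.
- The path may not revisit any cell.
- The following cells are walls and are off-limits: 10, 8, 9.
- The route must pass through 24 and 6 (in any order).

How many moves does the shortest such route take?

Any route passes through 24 and 6 in some order between 2 and 14. Summing Manhattan distances along each leg and taking the cheapest ordering (2 → 6 → 24 → 14) gives a lower bound of 2 + 6 + 2 = 10 moves.
A route of 10 moves achieves this: 2 → 7 → 6 → 11 → 16 → 21 → 22 → 23 → 24 → 19 → 14.
Since 10 matches the lower bound, it is optimal.

10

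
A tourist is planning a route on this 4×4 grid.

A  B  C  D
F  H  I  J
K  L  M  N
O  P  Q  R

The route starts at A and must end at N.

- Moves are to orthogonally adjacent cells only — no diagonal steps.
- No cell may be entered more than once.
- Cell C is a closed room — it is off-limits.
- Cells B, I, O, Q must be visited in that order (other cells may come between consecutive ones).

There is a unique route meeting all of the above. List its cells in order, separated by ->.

A -> B -> H -> I -> M -> L -> K -> O -> P -> Q -> R -> N

The waypoints must appear in the order B, I, O, Q, with no cell reused.
Route from A: right to B, down to H, right to I, down to M, 2× left (reaching K), down to O, 3× right (reaching R), up to N — 11 moves in all.
Check: order respected (B at step 1, I at step 3, O at step 7, Q at step 9).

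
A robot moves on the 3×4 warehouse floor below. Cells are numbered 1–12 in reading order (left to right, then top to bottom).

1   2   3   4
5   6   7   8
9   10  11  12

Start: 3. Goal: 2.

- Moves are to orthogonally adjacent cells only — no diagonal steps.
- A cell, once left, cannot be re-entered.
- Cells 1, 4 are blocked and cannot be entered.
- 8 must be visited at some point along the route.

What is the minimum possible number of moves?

7

Any route passes through 8 somewhere between 3 and 2. Summing Manhattan distances along the two legs (3 → 8 → 2) gives a lower bound of 2 + 3 = 5 moves.
The shortest route satisfying every rule uses 7 moves: 3 → 7 → 8 → 12 → 11 → 10 → 6 → 2.
The no-revisit rule (legs can't share cells) pushes the minimum above the 5-move bound; an exhaustive check rules out every length from 5 to 6, leaving 7 as the minimum.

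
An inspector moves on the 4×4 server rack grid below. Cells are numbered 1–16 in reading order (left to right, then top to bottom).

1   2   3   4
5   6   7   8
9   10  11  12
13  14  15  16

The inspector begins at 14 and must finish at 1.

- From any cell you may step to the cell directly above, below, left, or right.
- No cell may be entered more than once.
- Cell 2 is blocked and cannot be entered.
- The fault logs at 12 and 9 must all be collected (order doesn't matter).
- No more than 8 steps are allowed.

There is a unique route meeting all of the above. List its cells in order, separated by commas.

The 8-move cap with required stops at 12, 9 leaves no slack for detours.
Route from 14: 2× right (reaching 16), up to 12, 3× left (reaching 9), 2× up (reaching 1) — 8 moves in all.
Check: all required cells visited; 8 ≤ 8 moves.

14, 15, 16, 12, 11, 10, 9, 5, 1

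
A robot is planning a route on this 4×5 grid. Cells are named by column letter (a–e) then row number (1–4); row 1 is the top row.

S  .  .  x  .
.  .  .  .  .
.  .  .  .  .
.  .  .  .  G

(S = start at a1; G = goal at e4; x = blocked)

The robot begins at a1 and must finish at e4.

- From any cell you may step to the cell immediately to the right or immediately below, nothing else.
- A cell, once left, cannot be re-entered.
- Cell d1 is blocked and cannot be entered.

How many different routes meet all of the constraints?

A right/down-only route from a1 to e4 makes exactly 3 down-moves and 4 right-moves in some order.
With no other constraints that would be C(7,3) = 35 routes.
Subtract routes through each blocked cell (inclusion–exclusion for overlaps): − through d1: 4 → 31.
That gives 31 routes.

31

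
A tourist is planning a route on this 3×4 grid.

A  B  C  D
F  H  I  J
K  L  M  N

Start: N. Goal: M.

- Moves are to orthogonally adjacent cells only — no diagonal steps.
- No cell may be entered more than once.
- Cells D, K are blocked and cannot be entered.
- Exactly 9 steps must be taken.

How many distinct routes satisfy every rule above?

1

Need simple routes of exactly 9 moves from N to M (Manhattan distance 1, so 4 moves are spent on a detour and 4 undoing it).
Enumerating: N J I C B A F H L M.
That gives 1 route.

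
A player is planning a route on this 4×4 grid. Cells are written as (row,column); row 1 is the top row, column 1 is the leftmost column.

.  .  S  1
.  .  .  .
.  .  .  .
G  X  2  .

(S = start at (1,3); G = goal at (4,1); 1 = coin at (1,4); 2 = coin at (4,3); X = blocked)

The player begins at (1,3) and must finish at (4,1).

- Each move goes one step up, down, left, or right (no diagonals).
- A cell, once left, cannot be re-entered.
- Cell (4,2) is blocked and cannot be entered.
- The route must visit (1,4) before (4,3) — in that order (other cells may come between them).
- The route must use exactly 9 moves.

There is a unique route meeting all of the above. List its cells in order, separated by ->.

(1,3) -> (1,4) -> (2,4) -> (3,4) -> (4,4) -> (4,3) -> (3,3) -> (3,2) -> (3,1) -> (4,1)

The waypoints must appear in the order (1,4), (4,3), with no cell reused.
Route from (1,3): right to (1,4), 3× down (reaching (4,4)), left to (4,3), up to (3,3), 2× left (reaching (3,1)), down to (4,1) — 9 moves in all.
Check: order respected (1 at step 1, 2 at step 5); 9 moves as required.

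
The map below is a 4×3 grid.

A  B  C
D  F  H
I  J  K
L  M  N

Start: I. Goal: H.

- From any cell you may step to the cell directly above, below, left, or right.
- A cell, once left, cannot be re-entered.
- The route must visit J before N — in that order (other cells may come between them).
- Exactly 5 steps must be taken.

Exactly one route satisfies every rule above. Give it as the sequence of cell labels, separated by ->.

The waypoints must appear in the order J, N, with no cell reused.
Route from I: right 1 to J, down 1 to M, right 1 to N, up 2 to H — 5 moves in all.
Check: order respected (J at step 1, N at step 3); 5 moves as required.

I -> J -> M -> N -> K -> H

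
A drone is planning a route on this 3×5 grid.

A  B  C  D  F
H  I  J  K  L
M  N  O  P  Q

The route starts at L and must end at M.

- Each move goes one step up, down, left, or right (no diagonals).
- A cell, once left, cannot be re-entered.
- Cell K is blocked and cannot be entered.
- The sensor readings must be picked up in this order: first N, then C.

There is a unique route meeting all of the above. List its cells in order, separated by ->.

The waypoints must appear in the order N, C, with no cell reused.
Route from L: down 1 to Q, left 3 to N, up 1 to I, right 1 to J, up 1 to C, left 2 to A, down 2 to M — 11 moves in all.
Check: order respected (N at step 4, C at step 7).

L -> Q -> P -> O -> N -> I -> J -> C -> B -> A -> H -> M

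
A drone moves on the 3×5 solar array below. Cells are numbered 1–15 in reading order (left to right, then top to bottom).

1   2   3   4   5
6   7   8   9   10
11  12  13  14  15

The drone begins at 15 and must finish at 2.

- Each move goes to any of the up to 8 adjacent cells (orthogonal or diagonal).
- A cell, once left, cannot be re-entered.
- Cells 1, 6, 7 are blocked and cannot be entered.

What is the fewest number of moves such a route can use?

3

With diagonal moves allowed, the Chebyshev distance max(|Δrow|,|Δcol|) from 15 to 2 is 3, so at least 3 moves are needed.
A route of 3 moves achieves this: 15 → 9 → 3 → 2.
Since 3 matches the lower bound, it is optimal.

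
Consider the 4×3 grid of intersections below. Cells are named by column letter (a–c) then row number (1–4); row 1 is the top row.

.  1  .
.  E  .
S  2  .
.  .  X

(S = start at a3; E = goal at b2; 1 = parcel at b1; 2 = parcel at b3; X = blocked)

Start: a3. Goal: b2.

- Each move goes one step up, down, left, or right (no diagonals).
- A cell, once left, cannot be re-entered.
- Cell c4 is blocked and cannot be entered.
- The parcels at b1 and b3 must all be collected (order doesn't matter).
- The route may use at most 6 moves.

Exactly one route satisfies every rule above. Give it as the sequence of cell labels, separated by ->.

a3 -> b3 -> c3 -> c2 -> c1 -> b1 -> b2

The budget equals the shortest possible length, so every move has to be on a shortest route through the required cells.
Route from a3: 2× right (reaching c3), 2× up (reaching c1), left to b1, down to b2 — 6 moves in all.
Check: all required cells visited; 6 ≤ 6 moves.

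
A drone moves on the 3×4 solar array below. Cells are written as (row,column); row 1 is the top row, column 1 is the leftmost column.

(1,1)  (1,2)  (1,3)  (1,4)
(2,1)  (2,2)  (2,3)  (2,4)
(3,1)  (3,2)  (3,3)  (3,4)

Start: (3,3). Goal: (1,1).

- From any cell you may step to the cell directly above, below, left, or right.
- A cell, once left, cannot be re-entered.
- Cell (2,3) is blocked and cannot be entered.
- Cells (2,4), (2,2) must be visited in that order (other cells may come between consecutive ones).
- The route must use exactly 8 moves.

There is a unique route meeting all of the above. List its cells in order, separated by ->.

The waypoints must appear in the order (2,4), (2,2), with no cell reused.
Route from (3,3): right 1 to (3,4), up 2 to (1,4), left 2 to (1,2), down 1 to (2,2), left 1 to (2,1), up 1 to (1,1) — 8 moves in all.
Check: order respected ((2,4) at step 2, (2,2) at step 6); 8 moves as required.

(3,3) -> (3,4) -> (2,4) -> (1,4) -> (1,3) -> (1,2) -> (2,2) -> (2,1) -> (1,1)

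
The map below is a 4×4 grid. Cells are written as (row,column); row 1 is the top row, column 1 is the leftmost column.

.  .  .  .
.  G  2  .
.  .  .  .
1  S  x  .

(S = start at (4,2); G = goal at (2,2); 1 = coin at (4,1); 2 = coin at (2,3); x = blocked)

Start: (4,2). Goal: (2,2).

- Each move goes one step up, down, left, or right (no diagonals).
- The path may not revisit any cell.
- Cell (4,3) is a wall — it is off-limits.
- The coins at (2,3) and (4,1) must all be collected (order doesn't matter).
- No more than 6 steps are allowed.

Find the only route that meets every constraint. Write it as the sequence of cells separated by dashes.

(4,2) - (4,1) - (3,1) - (3,2) - (3,3) - (2,3) - (2,2)

The budget equals the shortest possible length, so every move has to be on a shortest route through the required cells.
Route from (4,2): left to (4,1), up to (3,1), 2× right (reaching (3,3)), up to (2,3), left to (2,2) — 6 moves in all.
Check: all required cells visited; 6 ≤ 6 moves.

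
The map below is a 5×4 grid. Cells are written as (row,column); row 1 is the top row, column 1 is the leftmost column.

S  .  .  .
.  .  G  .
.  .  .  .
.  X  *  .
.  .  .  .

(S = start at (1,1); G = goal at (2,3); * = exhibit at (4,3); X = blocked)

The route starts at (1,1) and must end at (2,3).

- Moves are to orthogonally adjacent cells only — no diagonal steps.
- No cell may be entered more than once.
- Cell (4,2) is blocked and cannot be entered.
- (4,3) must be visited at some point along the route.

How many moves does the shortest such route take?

Any route passes through (4,3) somewhere between (1,1) and (2,3). Summing Manhattan distances along the two legs ((1,1) → (4,3) → (2,3)) gives a lower bound of 5 + 2 = 7 moves.
The shortest route satisfying every rule uses 9 moves: (1,1) → (2,1) → (3,1) → (4,1) → (5,1) → (5,2) → (5,3) → (4,3) → (3,3) → (2,3).
The no-revisit rule (legs can't share cells) pushes the minimum above the 7-move bound; an exhaustive check rules out every length from 7 to 8, leaving 9 as the minimum.

9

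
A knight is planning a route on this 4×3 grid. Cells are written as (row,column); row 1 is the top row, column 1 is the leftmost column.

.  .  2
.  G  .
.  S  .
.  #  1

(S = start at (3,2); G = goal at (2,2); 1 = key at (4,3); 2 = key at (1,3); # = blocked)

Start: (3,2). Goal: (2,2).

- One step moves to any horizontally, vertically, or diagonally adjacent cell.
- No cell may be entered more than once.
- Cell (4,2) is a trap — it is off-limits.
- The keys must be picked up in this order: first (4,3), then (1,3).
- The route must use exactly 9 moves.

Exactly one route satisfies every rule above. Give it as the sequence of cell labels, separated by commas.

(3,2), (4,3), (3,3), (2,3), (1,3), (1,2), (1,1), (2,1), (3,1), (2,2)

The waypoints must appear in the order (4,3), (1,3), with no cell reused.
Route from (3,2): down-right 1 to (4,3), up 3 to (1,3), left 2 to (1,1), down 2 to (3,1), up-right 1 to (2,2) — 9 moves in all.
Check: order respected (1 at step 1, 2 at step 4); 9 moves as required.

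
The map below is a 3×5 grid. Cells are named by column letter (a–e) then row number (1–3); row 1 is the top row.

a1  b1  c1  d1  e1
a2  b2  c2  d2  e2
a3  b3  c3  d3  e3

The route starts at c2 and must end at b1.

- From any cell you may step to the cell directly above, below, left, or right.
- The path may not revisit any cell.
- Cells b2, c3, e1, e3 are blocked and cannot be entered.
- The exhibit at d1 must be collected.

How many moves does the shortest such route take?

Any route passes through d1 somewhere between c2 and b1. Summing Manhattan distances along the two legs (c2 → d1 → b1) gives a lower bound of 2 + 2 = 4 moves.
A route of 4 moves achieves this: c2 → d2 → d1 → c1 → b1.
Since 4 matches the lower bound, it is optimal.

4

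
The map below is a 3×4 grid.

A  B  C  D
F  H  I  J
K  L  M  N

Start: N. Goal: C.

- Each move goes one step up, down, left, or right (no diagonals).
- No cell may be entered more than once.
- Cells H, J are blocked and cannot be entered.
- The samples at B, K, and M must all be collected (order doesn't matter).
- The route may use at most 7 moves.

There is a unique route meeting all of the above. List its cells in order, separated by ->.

N -> M -> L -> K -> F -> A -> B -> C

The 7-move cap with required stops at B, K, M leaves no slack for detours.
Route from N: left 3 to K, up 2 to A, right 2 to C — 7 moves in all.
Check: all required cells visited; 7 ≤ 7 moves.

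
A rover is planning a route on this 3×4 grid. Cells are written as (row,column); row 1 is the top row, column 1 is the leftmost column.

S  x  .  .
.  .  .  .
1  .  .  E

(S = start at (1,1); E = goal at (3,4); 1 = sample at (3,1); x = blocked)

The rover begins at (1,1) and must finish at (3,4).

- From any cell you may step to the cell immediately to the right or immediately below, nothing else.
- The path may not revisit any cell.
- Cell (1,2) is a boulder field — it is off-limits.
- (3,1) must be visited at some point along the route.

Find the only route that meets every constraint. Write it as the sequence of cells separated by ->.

Moves only go right or down, so the column and row indices never decrease.
Route from (1,1): 2× down (reaching (3,1)), 3× right (reaching (3,4)) — 5 moves in all.
Check: all required cells visited.

(1,1) -> (2,1) -> (3,1) -> (3,2) -> (3,3) -> (3,4)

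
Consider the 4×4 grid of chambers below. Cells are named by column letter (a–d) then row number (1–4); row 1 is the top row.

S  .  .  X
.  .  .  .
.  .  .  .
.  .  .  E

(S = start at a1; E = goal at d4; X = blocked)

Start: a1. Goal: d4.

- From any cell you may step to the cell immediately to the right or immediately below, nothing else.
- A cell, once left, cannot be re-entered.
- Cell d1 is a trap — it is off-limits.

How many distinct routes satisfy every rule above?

A right/down-only route from a1 to d4 makes exactly 3 down-moves and 3 right-moves in some order.
With no other constraints that would be C(6,3) = 20 routes.
Subtract routes through each blocked cell (inclusion–exclusion for overlaps): − through d1: 1 → 19.
That gives 19 routes.

19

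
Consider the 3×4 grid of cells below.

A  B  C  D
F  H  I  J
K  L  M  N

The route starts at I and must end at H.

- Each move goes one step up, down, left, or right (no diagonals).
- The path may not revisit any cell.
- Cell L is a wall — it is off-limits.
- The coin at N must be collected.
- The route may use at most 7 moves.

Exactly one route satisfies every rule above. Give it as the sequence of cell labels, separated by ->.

I -> M -> N -> J -> D -> C -> B -> H

Any route must reach N and still end at H within 7 moves, so the order of the required stops is forced.
Route from I: down 1 to M, right 1 to N, up 2 to D, left 2 to B, down 1 to H — 7 moves in all.
Check: all required cells visited; 7 ≤ 7 moves.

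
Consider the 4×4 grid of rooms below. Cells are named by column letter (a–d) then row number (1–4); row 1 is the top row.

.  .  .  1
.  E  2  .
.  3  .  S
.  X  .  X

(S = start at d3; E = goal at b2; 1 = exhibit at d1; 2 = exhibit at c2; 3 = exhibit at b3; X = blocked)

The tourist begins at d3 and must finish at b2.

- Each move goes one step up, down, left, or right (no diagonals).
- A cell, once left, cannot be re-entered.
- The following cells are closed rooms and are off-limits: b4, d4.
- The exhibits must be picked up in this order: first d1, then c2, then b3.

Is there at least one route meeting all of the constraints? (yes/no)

One route that works: d3 → d2 → d1 → c1 → c2 → c3 → b3 → b2.

yes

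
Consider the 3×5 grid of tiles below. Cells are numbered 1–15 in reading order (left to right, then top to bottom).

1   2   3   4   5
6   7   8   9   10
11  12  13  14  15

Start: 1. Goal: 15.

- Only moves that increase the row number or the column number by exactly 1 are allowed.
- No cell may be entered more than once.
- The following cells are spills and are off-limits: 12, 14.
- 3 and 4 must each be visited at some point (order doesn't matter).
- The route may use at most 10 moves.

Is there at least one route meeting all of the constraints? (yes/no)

One route that works: 1 → 2 → 3 → 4 → 9 → 10 → 15.

yes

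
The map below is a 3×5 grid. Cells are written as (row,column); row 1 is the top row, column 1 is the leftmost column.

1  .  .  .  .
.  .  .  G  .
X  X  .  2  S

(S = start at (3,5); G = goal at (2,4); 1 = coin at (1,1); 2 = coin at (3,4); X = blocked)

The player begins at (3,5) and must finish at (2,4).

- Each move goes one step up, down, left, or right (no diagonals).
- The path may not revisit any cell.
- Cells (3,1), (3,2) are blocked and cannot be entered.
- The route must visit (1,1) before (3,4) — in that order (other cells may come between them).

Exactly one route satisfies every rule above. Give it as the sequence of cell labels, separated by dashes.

The waypoints must appear in the order (1,1), (3,4), with no cell reused.
Route from (3,5): up 2 to (1,5), left 4 to (1,1), down 1 to (2,1), right 2 to (2,3), down 1 to (3,3), right 1 to (3,4), up 1 to (2,4) — 12 moves in all.
Check: order respected (1 at step 6, 2 at step 11).

(3,5) - (2,5) - (1,5) - (1,4) - (1,3) - (1,2) - (1,1) - (2,1) - (2,2) - (2,3) - (3,3) - (3,4) - (2,4)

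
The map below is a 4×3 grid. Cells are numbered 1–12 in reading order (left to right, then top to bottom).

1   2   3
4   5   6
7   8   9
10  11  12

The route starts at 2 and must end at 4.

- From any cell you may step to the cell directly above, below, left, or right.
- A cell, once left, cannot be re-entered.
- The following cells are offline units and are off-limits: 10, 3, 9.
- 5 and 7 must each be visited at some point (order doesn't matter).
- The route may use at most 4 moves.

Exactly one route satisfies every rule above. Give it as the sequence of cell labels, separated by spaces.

2 5 8 7 4

The budget equals the shortest possible length, so every move has to be on a shortest route through the required cells.
Route from 2: down 2 to 8, left 1 to 7, up 1 to 4 — 4 moves in all.
Check: all required cells visited; 4 ≤ 4 moves.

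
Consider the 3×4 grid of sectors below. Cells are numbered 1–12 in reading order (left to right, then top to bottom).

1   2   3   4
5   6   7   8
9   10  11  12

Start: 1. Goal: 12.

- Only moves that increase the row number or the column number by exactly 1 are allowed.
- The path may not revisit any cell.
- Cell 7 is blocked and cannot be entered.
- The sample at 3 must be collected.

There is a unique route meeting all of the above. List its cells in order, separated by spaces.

Moves only go right or down, so the column and row indices never decrease.
Route from 1: right 3 to 4, down 2 to 12 — 5 moves in all.
Check: all required cells visited.

1 2 3 4 8 12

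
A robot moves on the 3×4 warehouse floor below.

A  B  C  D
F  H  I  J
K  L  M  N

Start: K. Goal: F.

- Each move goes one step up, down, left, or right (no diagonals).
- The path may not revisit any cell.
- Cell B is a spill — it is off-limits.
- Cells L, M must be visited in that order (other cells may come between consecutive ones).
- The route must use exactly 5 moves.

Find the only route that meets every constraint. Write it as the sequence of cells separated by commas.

The waypoints must appear in the order L, M, with no cell reused.
Route from K: right 2 to M, up 1 to I, left 2 to F — 5 moves in all.
Check: order respected (L at step 1, M at step 2); 5 moves as required.

K, L, M, I, H, F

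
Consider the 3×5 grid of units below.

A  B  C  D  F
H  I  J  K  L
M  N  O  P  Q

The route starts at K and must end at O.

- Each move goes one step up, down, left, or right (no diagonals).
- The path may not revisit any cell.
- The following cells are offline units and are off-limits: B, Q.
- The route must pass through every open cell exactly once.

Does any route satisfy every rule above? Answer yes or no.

Cell A has only one open neighbour but is neither the start nor the goal, so a Hamiltonian route would have to both enter and leave it through the same neighbour — impossible without revisiting.

no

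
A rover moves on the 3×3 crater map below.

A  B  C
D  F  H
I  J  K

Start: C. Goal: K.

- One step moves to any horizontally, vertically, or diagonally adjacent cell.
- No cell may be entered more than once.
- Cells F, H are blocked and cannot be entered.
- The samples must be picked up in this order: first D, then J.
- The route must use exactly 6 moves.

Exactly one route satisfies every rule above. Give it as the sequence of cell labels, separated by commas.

The waypoints must appear in the order D, J, with no cell reused.
Route from C: left 2 to A, down 2 to I, right 2 to K — 6 moves in all.
Check: order respected (D at step 3, J at step 5); 6 moves as required.

C, B, A, D, I, J, K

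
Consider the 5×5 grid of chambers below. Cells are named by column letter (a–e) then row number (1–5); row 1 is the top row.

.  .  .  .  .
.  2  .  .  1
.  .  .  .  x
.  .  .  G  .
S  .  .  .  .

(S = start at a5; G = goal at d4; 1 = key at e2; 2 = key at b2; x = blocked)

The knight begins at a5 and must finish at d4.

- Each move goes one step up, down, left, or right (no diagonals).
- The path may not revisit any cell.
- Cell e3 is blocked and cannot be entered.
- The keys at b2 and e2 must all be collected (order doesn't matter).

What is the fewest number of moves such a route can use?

Any route passes through b2 and e2 in some order between a5 and d4. Summing Manhattan distances along each leg and taking the cheapest ordering (a5 → b2 → e2 → d4) gives a lower bound of 4 + 3 + 3 = 10 moves.
The shortest route satisfying every rule uses 12 moves: a5 → a4 → a3 → a2 → b2 → b1 → c1 → d1 → e1 → e2 → d2 → d3 → d4.
The bound of 10 isn't tight here; checking systematically, no route of length 10 through 11 satisfies every constraint, so 12 is the minimum.

12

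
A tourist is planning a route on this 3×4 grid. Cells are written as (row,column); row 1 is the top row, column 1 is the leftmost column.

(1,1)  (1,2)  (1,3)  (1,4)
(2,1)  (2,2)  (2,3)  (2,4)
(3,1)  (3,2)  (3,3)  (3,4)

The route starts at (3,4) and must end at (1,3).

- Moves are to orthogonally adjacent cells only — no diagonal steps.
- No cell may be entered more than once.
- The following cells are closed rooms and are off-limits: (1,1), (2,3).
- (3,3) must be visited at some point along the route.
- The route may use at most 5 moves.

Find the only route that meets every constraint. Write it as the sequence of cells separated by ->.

(3,4) -> (3,3) -> (3,2) -> (2,2) -> (1,2) -> (1,3)

The budget equals the shortest possible length, so every move has to be on a shortest route through the required cells.
Route from (3,4): left 2 to (3,2), up 2 to (1,2), right 1 to (1,3) — 5 moves in all.
Check: all required cells visited; 5 ≤ 5 moves.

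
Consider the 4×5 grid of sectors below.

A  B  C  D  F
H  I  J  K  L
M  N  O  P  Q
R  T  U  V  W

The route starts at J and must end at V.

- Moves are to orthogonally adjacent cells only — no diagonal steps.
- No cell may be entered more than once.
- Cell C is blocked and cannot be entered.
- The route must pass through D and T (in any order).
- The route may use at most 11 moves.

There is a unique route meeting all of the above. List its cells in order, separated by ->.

Any route must reach D and T and still end at V within 11 moves, so the order of the required stops is forced.
Route from J: right 1 to K, up 1 to D, right 1 to F, down 2 to Q, left 3 to N, down 1 to T, right 2 to V — 11 moves in all.
Check: all required cells visited; 11 ≤ 11 moves.

J -> K -> D -> F -> L -> Q -> P -> O -> N -> T -> U -> V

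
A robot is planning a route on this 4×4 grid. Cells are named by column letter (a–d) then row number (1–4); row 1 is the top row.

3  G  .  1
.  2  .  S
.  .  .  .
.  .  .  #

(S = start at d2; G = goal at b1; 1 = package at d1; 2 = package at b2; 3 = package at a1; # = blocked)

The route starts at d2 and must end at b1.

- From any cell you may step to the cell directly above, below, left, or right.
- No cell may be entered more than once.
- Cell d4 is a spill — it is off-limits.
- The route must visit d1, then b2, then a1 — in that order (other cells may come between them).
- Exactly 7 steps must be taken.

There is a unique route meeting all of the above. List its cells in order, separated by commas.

The waypoints must appear in the order d1, b2, a1, with no cell reused.
Route from d2: up to d1, left to c1, down to c2, 2× left (reaching a2), up to a1, right to b1 — 7 moves in all.
Check: order respected (1 at step 1, 2 at step 4, 3 at step 6); 7 moves as required.

d2, d1, c1, c2, b2, a2, a1, b1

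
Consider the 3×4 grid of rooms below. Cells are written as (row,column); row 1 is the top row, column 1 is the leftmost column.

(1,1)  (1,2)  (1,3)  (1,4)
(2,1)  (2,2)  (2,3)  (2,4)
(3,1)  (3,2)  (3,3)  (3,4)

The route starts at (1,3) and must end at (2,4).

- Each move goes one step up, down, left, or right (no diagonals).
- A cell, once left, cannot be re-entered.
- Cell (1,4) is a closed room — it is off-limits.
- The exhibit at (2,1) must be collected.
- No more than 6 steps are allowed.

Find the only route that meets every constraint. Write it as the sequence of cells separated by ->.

The budget equals the shortest possible length, so every move has to be on a shortest route through the required cells.
Route from (1,3): left 2 to (1,1), down 1 to (2,1), right 3 to (2,4) — 6 moves in all.
Check: all required cells visited; 6 ≤ 6 moves.

(1,3) -> (1,2) -> (1,1) -> (2,1) -> (2,2) -> (2,3) -> (2,4)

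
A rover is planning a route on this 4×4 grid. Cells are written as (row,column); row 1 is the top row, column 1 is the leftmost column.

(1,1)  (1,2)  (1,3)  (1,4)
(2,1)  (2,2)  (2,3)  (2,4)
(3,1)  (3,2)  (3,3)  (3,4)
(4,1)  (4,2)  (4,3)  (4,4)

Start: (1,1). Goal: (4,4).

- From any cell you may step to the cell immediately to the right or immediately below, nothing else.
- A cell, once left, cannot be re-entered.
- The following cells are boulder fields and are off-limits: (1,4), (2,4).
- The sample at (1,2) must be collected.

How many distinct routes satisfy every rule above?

A right/down-only route from (1,1) to (4,4) makes exactly 3 down-moves and 3 right-moves in some order.
With no other constraints that would be C(6,3) = 20 routes.
Split at (1,2) and multiply the segment counts (each segment already excludes blocked cells): (1,1)→(1,2): 1; (1,2)→(4,4): 7; product = 7.
That gives 7 routes.

7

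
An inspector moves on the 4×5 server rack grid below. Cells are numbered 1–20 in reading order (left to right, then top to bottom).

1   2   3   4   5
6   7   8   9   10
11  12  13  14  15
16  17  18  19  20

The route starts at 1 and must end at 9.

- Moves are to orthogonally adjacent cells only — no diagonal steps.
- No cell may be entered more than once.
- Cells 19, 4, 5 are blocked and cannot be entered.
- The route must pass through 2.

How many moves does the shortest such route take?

4

Any route passes through 2 somewhere between 1 and 9. Summing Manhattan distances along the two legs (1 → 2 → 9) gives a lower bound of 1 + 3 = 4 moves.
A route of 4 moves achieves this: 1 → 2 → 7 → 8 → 9.
Since 4 matches the lower bound, it is optimal.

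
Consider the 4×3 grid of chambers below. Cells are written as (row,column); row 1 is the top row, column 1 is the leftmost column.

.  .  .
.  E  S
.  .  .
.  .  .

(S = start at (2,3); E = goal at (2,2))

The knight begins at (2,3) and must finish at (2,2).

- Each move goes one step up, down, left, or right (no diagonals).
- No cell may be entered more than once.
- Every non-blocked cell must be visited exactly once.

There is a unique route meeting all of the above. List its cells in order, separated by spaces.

(2,3) (1,3) (1,2) (1,1) (2,1) (3,1) (4,1) (4,2) (4,3) (3,3) (3,2) (2,2)

Need to visit all 12 open cells exactly once, starting at (2,3) and ending at (2,2).
Cell (4,3) has only two open neighbours ((3,3) and (4,2)), so the path must pass straight through it: one of those is the cell it's entered from and the other is where it exits.
Route from (2,3): up 1 to (1,3), left 2 to (1,1), down 3 to (4,1), right 2 to (4,3), up 1 to (3,3), left 1 to (3,2), up 1 to (2,2) — 11 moves in all.
Check: all 12 open cells covered.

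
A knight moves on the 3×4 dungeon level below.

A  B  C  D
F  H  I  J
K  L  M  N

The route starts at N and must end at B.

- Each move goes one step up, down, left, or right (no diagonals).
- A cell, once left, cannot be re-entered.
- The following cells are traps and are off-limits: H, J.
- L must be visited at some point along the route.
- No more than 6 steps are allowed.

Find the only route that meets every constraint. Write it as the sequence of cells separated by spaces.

N M L K F A B

The budget equals the shortest possible length, so every move has to be on a shortest route through the required cells.
Route from N: left 3 to K, up 2 to A, right 1 to B — 6 moves in all.
Check: all required cells visited; 6 ≤ 6 moves.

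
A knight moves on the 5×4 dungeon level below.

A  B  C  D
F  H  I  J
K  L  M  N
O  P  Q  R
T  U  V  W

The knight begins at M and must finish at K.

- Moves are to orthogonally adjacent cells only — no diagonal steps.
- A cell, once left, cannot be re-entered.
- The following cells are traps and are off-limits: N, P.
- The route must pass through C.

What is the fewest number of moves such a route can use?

6

Any route passes through C somewhere between M and K. Summing Manhattan distances along the two legs (M → C → K) gives a lower bound of 2 + 4 = 6 moves.
A route of 6 moves achieves this: M → I → C → B → H → L → K.
Since 6 matches the lower bound, it is optimal.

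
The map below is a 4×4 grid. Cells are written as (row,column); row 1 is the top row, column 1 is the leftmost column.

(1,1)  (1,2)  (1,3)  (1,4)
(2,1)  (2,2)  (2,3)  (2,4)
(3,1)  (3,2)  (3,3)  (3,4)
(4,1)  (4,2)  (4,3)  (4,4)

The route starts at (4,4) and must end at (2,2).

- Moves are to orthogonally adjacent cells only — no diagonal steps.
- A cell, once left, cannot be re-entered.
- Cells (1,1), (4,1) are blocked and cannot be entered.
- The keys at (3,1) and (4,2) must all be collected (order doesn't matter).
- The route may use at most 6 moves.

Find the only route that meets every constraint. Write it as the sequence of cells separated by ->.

(4,4) -> (4,3) -> (4,2) -> (3,2) -> (3,1) -> (2,1) -> (2,2)

The 6-move cap with required stops at (3,1), (4,2) leaves no slack for detours.
Route from (4,4): left 2 to (4,2), up 1 to (3,2), left 1 to (3,1), up 1 to (2,1), right 1 to (2,2) — 6 moves in all.
Check: all required cells visited; 6 ≤ 6 moves.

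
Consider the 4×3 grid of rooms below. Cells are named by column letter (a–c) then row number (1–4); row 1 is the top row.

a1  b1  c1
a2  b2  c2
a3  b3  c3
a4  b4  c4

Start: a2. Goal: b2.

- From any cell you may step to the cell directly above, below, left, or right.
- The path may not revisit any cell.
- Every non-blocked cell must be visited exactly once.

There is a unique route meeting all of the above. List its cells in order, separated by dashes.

Need to visit all 12 open cells exactly once, starting at a2 and ending at b2.
Cell c4 has only two open neighbours (c3 and b4), so the path must pass straight through it: one of those is the cell it's entered from and the other is where it exits.
Route from a2: up 1 to a1, right 2 to c1, down 3 to c4, left 2 to a4, up 1 to a3, right 1 to b3, up 1 to b2 — 11 moves in all.
Check: all 12 open cells covered.

a2 - a1 - b1 - c1 - c2 - c3 - c4 - b4 - a4 - a3 - b3 - b2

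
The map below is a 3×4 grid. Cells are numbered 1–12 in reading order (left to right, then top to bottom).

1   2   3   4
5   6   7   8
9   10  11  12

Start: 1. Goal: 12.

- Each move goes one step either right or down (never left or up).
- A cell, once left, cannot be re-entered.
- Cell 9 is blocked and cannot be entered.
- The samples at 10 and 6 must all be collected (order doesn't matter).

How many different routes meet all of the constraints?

2

A right/down-only route from 1 to 12 makes exactly 2 down-moves and 3 right-moves in some order.
With no other constraints that would be C(5,2) = 10 routes.
A monotone route can only reach the required cells in the order 6, 10, so split there and multiply the segment counts (each segment already excludes blocked cells): 1→6: 2; 6→10: 1; 10→12: 1; product = 2.
That gives 2 routes.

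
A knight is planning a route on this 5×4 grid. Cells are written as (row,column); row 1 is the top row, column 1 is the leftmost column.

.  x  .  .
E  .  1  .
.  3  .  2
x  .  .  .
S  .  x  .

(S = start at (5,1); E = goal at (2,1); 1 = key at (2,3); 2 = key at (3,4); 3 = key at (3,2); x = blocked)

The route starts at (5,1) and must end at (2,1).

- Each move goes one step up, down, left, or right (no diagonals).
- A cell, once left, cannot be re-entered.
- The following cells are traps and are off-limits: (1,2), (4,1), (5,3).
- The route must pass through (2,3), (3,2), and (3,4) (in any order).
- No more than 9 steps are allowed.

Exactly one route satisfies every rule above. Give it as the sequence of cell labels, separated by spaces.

(5,1) (5,2) (4,2) (3,2) (3,3) (3,4) (2,4) (2,3) (2,2) (2,1)

Any route must reach (2,3), (3,2), and (3,4) and still end at (2,1) within 9 moves, so the order of the required stops is forced.
Route from (5,1): right 1 to (5,2), up 2 to (3,2), right 2 to (3,4), up 1 to (2,4), left 3 to (2,1) — 9 moves in all.
Check: all required cells visited; 9 ≤ 9 moves.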